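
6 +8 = 14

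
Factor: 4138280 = 2^3*5^1*103457^1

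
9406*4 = 37624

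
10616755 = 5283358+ 5333397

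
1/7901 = 1/7901 = 0.00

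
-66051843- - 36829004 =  - 29222839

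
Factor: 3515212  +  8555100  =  2^3*1508789^1 = 12070312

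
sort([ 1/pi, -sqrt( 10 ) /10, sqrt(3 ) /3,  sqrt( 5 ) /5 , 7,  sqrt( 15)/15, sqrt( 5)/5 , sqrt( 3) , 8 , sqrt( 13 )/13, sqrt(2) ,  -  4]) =[ - 4 , - sqrt( 10 )/10,  sqrt(15 ) /15 , sqrt (13 ) /13, 1/pi, sqrt(5 ) /5, sqrt( 5 )/5, sqrt( 3) /3, sqrt( 2) , sqrt( 3) , 7,8] 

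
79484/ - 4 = - 19871/1= - 19871.00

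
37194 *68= 2529192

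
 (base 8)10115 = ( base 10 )4173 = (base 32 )42d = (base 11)3154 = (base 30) 4J3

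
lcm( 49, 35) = 245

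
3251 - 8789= - 5538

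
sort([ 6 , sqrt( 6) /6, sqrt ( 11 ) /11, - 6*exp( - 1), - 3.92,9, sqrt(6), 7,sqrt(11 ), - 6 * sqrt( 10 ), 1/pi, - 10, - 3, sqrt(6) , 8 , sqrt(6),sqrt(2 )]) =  [  -  6*sqrt( 10), - 10 , - 3.92, - 3,-6*exp( - 1 ),  sqrt( 11)/11, 1/pi,sqrt( 6)/6, sqrt( 2 ), sqrt ( 6),sqrt( 6 ), sqrt( 6), sqrt (11),6,7 , 8,  9 ]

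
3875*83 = 321625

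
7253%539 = 246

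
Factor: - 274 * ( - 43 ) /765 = 2^1*3^ ( - 2)*5^( - 1)*17^ ( - 1 ) * 43^1*137^1  =  11782/765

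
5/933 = 5/933 = 0.01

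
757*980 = 741860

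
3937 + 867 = 4804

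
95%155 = 95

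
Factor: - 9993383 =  -9993383^1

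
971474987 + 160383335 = 1131858322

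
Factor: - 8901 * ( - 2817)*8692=2^2*3^4*23^1 * 41^1*43^1*53^1 * 313^1 = 217944224964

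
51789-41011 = 10778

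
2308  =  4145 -1837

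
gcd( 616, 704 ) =88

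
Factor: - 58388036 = - 2^2*7^1 * 2085287^1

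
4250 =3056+1194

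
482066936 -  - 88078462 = 570145398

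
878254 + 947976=1826230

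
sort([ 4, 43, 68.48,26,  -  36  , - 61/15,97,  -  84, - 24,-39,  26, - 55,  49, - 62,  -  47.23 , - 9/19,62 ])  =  [ - 84,-62, - 55, - 47.23, - 39,-36,-24,- 61/15,  -  9/19,4,26,26,43,49,62,68.48, 97] 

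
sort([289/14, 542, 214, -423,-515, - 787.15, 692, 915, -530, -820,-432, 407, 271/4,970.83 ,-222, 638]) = [  -  820, - 787.15,- 530,  -  515,- 432, - 423,- 222, 289/14 , 271/4, 214, 407, 542, 638,692, 915, 970.83]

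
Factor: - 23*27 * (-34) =21114 = 2^1*3^3*17^1 *23^1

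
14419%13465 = 954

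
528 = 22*24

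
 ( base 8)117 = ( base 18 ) 47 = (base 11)72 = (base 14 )59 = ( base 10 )79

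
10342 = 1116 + 9226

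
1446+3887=5333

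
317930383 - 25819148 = 292111235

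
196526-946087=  - 749561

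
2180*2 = 4360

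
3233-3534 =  -301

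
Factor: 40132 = 2^2*79^1*127^1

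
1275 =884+391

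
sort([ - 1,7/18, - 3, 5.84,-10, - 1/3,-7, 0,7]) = [ - 10, - 7, - 3, - 1, - 1/3,  0,  7/18,5.84,7 ] 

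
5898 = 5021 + 877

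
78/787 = 78/787 = 0.10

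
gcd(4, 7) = 1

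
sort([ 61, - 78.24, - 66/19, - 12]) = [-78.24, - 12, -66/19, 61] 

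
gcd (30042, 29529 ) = 9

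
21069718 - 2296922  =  18772796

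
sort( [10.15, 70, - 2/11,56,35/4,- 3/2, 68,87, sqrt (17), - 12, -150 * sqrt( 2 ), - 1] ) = [  -  150 * sqrt(2), - 12, - 3/2, - 1,  -  2/11, sqrt( 17), 35/4, 10.15,56,  68, 70, 87]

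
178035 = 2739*65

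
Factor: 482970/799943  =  2^1 * 3^1*5^1*17^1*137^( - 1 )  *  947^1 * 5839^(  -  1)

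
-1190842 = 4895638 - 6086480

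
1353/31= 43 + 20/31= 43.65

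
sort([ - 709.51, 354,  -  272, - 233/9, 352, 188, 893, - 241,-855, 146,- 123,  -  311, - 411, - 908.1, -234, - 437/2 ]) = [ - 908.1, - 855,- 709.51,- 411,- 311, - 272, - 241, - 234 ,  -  437/2, -123, - 233/9, 146,188, 352, 354, 893]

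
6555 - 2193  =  4362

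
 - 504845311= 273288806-778134117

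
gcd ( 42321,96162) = 3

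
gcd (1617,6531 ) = 21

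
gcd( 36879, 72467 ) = 1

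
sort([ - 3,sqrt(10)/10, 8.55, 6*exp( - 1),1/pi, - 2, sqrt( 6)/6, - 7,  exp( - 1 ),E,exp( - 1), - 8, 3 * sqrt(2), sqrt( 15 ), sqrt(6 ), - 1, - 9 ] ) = [ - 9, - 8, - 7,- 3, - 2, - 1 , sqrt(10 ) /10,1/pi, exp( - 1), exp(-1 ), sqrt( 6)/6, 6*exp(-1 ),sqrt( 6 ) , E , sqrt(15 ), 3*sqrt(2 ), 8.55]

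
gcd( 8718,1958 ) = 2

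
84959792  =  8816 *9637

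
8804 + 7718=16522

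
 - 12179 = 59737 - 71916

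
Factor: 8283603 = 3^1*31^1*89071^1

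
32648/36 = 8162/9 = 906.89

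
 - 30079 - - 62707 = 32628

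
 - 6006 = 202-6208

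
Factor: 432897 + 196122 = 3^3*23297^1= 629019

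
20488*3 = 61464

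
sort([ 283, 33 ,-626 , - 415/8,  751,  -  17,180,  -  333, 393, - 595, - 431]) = [-626, - 595, - 431, - 333,  -  415/8, - 17 , 33,180, 283, 393,751]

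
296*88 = 26048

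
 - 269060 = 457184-726244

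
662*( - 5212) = -3450344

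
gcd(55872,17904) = 48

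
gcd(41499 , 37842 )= 159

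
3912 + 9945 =13857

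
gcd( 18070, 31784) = 2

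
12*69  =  828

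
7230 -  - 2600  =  9830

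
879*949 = 834171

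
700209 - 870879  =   - 170670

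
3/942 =1/314 = 0.00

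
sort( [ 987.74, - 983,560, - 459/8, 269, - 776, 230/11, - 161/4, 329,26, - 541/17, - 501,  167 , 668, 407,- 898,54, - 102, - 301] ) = [ - 983, - 898, - 776,-501,-301,-102, - 459/8,-161/4, - 541/17,230/11, 26 , 54, 167, 269, 329,407,560, 668,987.74]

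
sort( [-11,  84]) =[ - 11, 84]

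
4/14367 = 4/14367=   0.00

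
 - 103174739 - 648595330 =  - 751770069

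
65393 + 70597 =135990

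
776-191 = 585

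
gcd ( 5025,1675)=1675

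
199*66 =13134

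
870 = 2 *435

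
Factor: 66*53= 3498 =2^1*3^1*  11^1*53^1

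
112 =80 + 32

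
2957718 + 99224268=102181986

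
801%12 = 9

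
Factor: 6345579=3^1*2115193^1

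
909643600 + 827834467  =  1737478067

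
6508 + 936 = 7444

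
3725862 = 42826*87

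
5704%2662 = 380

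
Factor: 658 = 2^1*7^1*47^1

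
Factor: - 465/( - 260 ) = 93/52 = 2^( - 2)*3^1  *13^(-1 ) *31^1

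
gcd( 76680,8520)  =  8520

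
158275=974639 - 816364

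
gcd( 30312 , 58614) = 6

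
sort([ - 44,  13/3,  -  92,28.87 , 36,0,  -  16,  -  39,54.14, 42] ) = [ - 92,- 44, - 39, - 16, 0,13/3,28.87, 36,42,54.14]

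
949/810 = 1 + 139/810=1.17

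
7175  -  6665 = 510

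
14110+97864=111974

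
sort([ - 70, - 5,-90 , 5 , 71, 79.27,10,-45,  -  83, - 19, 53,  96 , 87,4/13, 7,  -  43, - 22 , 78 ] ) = [ - 90, - 83,-70, -45 ,-43, - 22, - 19, - 5, 4/13,5,7, 10, 53, 71, 78,79.27, 87,96] 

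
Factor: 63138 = 2^1 * 3^1*17^1*619^1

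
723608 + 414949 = 1138557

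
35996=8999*4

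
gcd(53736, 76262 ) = 2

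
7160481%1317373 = 573616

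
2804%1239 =326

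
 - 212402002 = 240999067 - 453401069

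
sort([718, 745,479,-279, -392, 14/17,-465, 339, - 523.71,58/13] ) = [ - 523.71, - 465, - 392, - 279,  14/17,58/13,339, 479,718,745 ]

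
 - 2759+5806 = 3047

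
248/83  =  2 + 82/83  =  2.99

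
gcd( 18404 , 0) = 18404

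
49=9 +40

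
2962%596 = 578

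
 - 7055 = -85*83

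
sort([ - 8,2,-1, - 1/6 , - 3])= [ - 8, - 3, - 1, - 1/6, 2] 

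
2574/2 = 1287 = 1287.00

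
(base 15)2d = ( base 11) 3A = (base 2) 101011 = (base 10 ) 43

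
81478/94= 40739/47 = 866.79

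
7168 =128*56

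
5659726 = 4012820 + 1646906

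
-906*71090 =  - 64407540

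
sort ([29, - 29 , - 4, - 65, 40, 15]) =[ - 65,-29, - 4, 15,  29,  40] 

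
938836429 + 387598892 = 1326435321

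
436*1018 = 443848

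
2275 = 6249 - 3974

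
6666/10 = 666 + 3/5 =666.60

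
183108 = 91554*2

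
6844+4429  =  11273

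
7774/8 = 971 + 3/4 = 971.75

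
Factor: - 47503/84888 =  - 2^( - 3 )*3^( - 4)*67^1*131^( - 1)*709^1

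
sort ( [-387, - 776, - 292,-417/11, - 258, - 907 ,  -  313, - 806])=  [-907, - 806, - 776, - 387,-313 , - 292,- 258, - 417/11 ]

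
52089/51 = 17363/17  =  1021.35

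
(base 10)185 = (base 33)5k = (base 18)a5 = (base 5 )1220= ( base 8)271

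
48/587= 48/587 = 0.08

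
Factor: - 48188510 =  - 2^1*5^1*1019^1*4729^1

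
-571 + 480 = - 91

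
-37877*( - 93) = 3522561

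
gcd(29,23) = 1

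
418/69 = 418/69 = 6.06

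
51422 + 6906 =58328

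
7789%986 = 887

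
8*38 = 304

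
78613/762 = 619/6 = 103.17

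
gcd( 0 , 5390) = 5390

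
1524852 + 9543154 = 11068006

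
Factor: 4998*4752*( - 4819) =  - 114453640224 = - 2^5*3^4 * 7^2*11^1 * 17^1*61^1 * 79^1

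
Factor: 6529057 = 37^1*176461^1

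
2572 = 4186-1614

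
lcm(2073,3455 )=10365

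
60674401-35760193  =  24914208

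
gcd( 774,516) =258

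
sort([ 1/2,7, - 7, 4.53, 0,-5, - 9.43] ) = [ - 9.43, -7, - 5, 0,1/2, 4.53, 7] 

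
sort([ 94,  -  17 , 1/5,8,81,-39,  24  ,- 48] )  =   [- 48, - 39, - 17, 1/5,8,24,81,94 ] 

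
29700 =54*550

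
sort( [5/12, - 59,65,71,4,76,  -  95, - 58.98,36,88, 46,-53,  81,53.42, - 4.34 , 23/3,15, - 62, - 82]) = [ - 95, - 82,-62, - 59, - 58.98 , - 53, - 4.34,5/12 , 4,23/3,15, 36, 46,53.42,65,71, 76,81, 88]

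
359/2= 179 + 1/2=179.50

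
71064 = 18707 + 52357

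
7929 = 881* 9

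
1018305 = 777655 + 240650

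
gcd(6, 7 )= 1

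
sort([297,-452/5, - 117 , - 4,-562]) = [ - 562 ,-117, - 452/5,- 4,  297 ]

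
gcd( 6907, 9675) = 1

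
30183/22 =1371 + 21/22  =  1371.95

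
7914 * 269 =2128866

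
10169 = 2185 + 7984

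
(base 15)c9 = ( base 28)6L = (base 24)7l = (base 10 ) 189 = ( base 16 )bd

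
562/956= 281/478 = 0.59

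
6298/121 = 52 + 6/121 = 52.05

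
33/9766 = 33/9766 = 0.00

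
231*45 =10395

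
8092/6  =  1348 + 2/3 = 1348.67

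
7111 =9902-2791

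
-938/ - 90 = 469/45 = 10.42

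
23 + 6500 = 6523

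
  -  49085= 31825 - 80910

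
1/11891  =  1/11891 = 0.00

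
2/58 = 1/29 = 0.03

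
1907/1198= 1 + 709/1198= 1.59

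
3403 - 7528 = - 4125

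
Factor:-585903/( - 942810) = 195301/314270 =2^( - 1)*5^( - 1)*11^( - 1)*19^2*541^1*2857^( - 1)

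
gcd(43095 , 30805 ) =5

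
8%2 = 0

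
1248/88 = 14 + 2/11  =  14.18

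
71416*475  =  33922600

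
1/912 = 1/912 = 0.00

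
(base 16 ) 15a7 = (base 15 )1998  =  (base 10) 5543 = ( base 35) 4ID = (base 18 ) H1H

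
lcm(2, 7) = 14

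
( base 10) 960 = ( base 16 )3c0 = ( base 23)1ih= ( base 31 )uu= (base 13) 58B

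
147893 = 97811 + 50082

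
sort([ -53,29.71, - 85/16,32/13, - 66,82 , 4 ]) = [ - 66,- 53,-85/16, 32/13, 4, 29.71,  82 ]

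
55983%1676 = 675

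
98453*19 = 1870607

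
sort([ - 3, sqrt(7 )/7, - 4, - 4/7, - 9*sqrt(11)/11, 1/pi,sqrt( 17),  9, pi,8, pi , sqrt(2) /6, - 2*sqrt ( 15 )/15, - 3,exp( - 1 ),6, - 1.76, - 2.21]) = [ - 4, - 3, - 3, - 9*sqrt(11) /11, - 2.21, - 1.76, - 4/7, - 2*sqrt(15) /15,sqrt(2) /6,  1/pi,  exp( - 1),sqrt ( 7) /7,  pi, pi,sqrt(17 ), 6, 8,9]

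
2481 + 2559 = 5040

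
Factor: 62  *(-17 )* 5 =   -  2^1*5^1*17^1*31^1= - 5270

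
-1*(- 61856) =61856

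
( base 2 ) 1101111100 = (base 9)1201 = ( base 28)13o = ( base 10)892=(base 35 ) ph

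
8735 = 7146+1589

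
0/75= 0 = 0.00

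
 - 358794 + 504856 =146062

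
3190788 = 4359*732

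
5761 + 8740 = 14501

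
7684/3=7684/3 = 2561.33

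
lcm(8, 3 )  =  24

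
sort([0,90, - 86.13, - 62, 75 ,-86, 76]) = [ - 86.13, - 86, - 62, 0,  75,76,90 ] 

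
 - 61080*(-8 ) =488640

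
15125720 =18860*802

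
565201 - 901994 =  - 336793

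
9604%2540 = 1984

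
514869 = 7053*73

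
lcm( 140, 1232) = 6160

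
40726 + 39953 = 80679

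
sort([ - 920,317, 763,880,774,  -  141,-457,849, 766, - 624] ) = [ - 920, - 624, - 457, - 141,  317,763,766,774, 849,880 ]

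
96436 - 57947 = 38489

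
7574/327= 7574/327 = 23.16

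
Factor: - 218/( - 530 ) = 109/265 = 5^( - 1) * 53^(-1)*109^1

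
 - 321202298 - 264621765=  - 585824063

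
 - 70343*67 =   -  4712981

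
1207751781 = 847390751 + 360361030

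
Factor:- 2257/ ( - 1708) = 2^( - 2) *7^( -1 )*37^1 =37/28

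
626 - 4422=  - 3796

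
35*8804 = 308140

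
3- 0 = 3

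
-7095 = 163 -7258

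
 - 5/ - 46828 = 5/46828 = 0.00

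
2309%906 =497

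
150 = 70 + 80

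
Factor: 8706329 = 17^1*512137^1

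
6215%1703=1106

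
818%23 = 13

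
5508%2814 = 2694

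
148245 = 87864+60381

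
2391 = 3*797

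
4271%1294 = 389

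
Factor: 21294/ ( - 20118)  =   - 3^1*13^2*479^( - 1 ) =-507/479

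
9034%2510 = 1504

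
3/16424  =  3/16424 =0.00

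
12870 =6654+6216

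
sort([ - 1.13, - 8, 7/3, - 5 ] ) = [ - 8, - 5, - 1.13,7/3]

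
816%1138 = 816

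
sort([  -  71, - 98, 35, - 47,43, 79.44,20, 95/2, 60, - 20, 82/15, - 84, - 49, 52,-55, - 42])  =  [-98, - 84, - 71, - 55,-49, - 47,  -  42 , - 20,82/15, 20,  35 , 43,95/2,52,60, 79.44 ]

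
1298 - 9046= -7748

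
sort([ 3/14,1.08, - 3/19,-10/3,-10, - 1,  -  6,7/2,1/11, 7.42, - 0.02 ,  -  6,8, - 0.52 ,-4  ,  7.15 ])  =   [ - 10, - 6 ,-6,- 4, - 10/3, - 1,-0.52, - 3/19,-0.02,  1/11,3/14, 1.08, 7/2 , 7.15,  7.42,8 ] 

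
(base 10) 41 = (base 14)2d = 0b101001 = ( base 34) 17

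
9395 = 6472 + 2923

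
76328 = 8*9541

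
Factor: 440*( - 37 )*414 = -6739920 = - 2^4*3^2*5^1*11^1*23^1*37^1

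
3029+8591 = 11620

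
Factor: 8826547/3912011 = 43^( - 1 )*90977^( - 1 )*8826547^1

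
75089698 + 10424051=85513749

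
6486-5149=1337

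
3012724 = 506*5954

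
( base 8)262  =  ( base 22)82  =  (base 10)178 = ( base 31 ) 5n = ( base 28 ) 6a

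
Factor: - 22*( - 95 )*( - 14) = - 29260= - 2^2* 5^1*7^1*11^1*19^1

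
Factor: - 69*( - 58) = 4002 = 2^1*3^1*23^1*29^1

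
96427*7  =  674989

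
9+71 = 80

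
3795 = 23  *165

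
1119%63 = 48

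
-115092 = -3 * 38364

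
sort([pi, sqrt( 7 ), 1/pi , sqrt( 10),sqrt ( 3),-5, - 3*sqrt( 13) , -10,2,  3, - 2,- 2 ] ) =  [ - 3*sqrt( 13), - 10, - 5, - 2, - 2,1/pi,sqrt( 3),2,sqrt( 7),3, pi,sqrt(10 )]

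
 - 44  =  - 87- - 43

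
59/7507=59/7507=0.01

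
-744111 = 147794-891905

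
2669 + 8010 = 10679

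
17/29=17/29= 0.59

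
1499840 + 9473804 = 10973644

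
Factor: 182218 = 2^1*31^1*2939^1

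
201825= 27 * 7475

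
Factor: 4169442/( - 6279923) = -2^1*3^1*13^( - 1)*571^1*1217^1 * 483071^( - 1 )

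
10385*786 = 8162610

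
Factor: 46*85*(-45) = - 175950=- 2^1* 3^2*5^2*17^1*23^1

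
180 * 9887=1779660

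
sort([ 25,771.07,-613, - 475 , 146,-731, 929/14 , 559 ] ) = [ - 731, -613, - 475,  25, 929/14,  146,  559, 771.07]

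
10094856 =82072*123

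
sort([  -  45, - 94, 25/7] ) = [-94 , - 45, 25/7] 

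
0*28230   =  0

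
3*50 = 150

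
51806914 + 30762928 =82569842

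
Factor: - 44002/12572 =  - 2^( - 1) * 7^1 = - 7/2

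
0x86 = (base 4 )2012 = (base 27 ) 4q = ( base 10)134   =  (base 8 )206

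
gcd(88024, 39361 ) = 1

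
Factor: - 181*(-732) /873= 44164/291=2^2*3^( - 1)*61^1*97^ ( - 1 )*181^1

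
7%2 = 1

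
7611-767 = 6844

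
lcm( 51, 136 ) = 408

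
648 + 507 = 1155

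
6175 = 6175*1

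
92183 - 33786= 58397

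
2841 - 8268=-5427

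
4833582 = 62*77961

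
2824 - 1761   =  1063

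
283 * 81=22923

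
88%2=0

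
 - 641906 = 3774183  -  4416089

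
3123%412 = 239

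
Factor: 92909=53^1*1753^1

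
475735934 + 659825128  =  1135561062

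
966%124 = 98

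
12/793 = 12/793 = 0.02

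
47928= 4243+43685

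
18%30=18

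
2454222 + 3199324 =5653546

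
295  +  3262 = 3557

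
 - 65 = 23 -88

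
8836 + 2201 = 11037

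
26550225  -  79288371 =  - 52738146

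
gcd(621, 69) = 69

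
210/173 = 1 + 37/173= 1.21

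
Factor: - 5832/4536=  -9/7 = - 3^2 * 7^( - 1 ) 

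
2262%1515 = 747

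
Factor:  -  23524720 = -2^4*5^1*294059^1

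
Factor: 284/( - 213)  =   - 2^2* 3^( - 1)=- 4/3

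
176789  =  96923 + 79866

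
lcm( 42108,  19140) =210540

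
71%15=11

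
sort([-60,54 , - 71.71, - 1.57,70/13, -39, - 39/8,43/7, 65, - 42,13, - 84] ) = [ - 84, - 71.71,-60, - 42, - 39, -39/8, - 1.57,70/13,43/7,13,54,65 ] 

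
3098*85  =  263330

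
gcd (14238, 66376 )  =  2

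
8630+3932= 12562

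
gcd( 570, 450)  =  30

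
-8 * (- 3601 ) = 28808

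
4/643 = 4/643 = 0.01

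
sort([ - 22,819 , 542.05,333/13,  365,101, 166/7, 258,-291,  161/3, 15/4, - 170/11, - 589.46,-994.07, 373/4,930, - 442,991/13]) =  [ - 994.07,- 589.46, - 442, - 291, -22, - 170/11,15/4,  166/7, 333/13,  161/3,  991/13,373/4,101,258, 365, 542.05,  819,  930]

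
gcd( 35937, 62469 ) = 99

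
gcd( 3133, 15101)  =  1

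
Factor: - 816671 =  -547^1*1493^1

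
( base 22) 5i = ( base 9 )152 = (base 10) 128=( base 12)A8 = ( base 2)10000000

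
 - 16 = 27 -43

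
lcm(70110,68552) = 3084840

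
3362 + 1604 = 4966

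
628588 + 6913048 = 7541636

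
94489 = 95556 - 1067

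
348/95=348/95 = 3.66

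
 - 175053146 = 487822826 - 662875972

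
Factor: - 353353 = -7^1 * 11^1 * 13^1 * 353^1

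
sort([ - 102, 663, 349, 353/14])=[-102, 353/14, 349, 663 ] 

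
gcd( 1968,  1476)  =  492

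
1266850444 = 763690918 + 503159526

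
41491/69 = 601+ 22/69 = 601.32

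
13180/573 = 13180/573= 23.00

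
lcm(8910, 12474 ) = 62370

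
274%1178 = 274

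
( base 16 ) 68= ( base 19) 59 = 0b1101000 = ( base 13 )80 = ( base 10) 104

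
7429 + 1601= 9030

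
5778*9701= 56052378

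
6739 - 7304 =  - 565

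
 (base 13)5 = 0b101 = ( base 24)5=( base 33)5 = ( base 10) 5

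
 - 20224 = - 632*32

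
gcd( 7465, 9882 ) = 1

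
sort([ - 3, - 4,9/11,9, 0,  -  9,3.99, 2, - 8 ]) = [-9, - 8,-4 , - 3,0,9/11,2, 3.99,9]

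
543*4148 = 2252364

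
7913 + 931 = 8844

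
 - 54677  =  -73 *749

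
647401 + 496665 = 1144066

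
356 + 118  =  474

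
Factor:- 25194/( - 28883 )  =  2^1 * 3^1*13^1 *19^1*1699^( - 1 ) = 1482/1699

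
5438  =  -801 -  - 6239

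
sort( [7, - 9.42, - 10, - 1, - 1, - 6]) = [ - 10,-9.42, - 6, - 1,-1, 7] 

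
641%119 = 46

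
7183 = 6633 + 550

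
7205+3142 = 10347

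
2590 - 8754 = -6164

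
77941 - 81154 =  - 3213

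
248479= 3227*77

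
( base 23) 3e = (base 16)53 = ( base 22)3h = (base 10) 83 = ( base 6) 215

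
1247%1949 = 1247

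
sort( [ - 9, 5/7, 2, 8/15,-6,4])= [ - 9 ,-6,8/15, 5/7, 2,4 ]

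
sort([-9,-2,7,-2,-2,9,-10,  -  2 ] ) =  [ - 10, - 9,  -  2,-2,-2,-2,7,9 ]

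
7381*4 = 29524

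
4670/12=2335/6  =  389.17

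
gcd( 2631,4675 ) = 1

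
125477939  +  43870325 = 169348264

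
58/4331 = 58/4331 = 0.01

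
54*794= 42876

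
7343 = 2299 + 5044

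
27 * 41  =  1107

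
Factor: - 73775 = - 5^2*13^1*227^1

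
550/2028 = 275/1014=0.27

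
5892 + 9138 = 15030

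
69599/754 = 92 + 231/754 =92.31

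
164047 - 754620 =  -590573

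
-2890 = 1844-4734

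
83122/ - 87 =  - 956 + 50/87 = - 955.43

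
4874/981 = 4874/981= 4.97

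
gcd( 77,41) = 1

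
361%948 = 361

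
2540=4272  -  1732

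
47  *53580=2518260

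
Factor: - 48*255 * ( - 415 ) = 5079600 = 2^4  *3^2*5^2*17^1*83^1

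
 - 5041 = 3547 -8588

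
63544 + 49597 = 113141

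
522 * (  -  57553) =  - 30042666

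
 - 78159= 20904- 99063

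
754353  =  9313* 81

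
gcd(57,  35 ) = 1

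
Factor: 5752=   2^3*719^1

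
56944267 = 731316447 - 674372180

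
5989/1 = 5989= 5989.00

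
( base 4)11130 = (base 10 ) 348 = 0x15c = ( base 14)1ac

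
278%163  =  115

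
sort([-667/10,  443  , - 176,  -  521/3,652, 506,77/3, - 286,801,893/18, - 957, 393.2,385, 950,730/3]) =[ - 957, - 286,- 176,-521/3,-667/10,  77/3 , 893/18,730/3, 385, 393.2,443,506, 652, 801, 950]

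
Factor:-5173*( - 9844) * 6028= 306963916336 = 2^4*7^1*11^1*23^1*107^1*137^1*739^1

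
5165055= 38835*133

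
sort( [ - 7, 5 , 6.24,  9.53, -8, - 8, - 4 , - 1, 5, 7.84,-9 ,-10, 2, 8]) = [ - 10, - 9, -8,-8, - 7,-4,  -  1, 2, 5, 5,6.24, 7.84,8,9.53]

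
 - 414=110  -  524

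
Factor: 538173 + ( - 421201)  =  2^2*29243^1 = 116972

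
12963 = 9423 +3540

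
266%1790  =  266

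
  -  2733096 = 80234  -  2813330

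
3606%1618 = 370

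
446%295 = 151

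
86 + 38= 124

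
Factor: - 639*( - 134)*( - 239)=-20464614 = - 2^1*3^2 * 67^1 * 71^1*239^1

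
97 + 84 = 181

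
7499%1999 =1502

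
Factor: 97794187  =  97794187^1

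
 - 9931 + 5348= - 4583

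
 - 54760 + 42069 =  - 12691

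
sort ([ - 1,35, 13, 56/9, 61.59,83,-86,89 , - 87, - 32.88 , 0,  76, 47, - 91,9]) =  [ -91, - 87,-86, - 32.88,-1, 0,56/9,9,13, 35, 47,61.59, 76, 83,89]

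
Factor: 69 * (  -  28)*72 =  - 139104 =- 2^5 * 3^3*7^1*23^1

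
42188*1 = 42188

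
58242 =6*9707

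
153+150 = 303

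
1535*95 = 145825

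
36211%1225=686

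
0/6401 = 0  =  0.00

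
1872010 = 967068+904942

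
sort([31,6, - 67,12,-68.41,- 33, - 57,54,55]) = [ - 68.41, - 67, - 57, - 33,6, 12,  31 , 54,55 ]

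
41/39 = 41/39 =1.05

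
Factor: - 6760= -2^3* 5^1*13^2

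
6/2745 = 2/915 = 0.00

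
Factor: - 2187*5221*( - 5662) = 64650567474=2^1*3^7 * 19^1*23^1*149^1 * 227^1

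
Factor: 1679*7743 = 13000497=3^1*23^1*29^1*73^1*89^1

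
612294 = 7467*82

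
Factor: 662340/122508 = 3^(  -  1 )*5^1*7^1*19^1*41^( - 1 )  =  665/123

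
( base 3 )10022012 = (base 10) 2408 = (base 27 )385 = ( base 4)211220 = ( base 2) 100101101000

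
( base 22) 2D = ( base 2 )111001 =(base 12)49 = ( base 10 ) 57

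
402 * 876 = 352152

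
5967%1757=696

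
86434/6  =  14405 +2/3  =  14405.67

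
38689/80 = 38689/80=   483.61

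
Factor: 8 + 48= 2^3 * 7^1 = 56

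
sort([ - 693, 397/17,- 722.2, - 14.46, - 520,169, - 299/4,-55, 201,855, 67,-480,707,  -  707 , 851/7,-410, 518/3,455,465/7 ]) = [  -  722.2,-707, - 693,-520, - 480, - 410,-299/4,-55,-14.46, 397/17,465/7,67, 851/7,169,518/3,201,455,707,855]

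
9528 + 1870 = 11398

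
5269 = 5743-474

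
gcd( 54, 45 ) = 9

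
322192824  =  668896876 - 346704052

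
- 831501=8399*( - 99)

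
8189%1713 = 1337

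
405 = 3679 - 3274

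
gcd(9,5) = 1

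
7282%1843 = 1753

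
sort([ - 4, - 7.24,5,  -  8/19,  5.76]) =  [ - 7.24, - 4, - 8/19,5,5.76 ]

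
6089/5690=1 + 399/5690 = 1.07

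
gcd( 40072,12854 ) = 2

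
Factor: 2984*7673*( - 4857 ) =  - 111206998824=- 2^3*3^1*373^1*1619^1*7673^1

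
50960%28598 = 22362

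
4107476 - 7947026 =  - 3839550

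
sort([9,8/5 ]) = [8/5,9]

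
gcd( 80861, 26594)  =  1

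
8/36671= 8/36671 = 0.00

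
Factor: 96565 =5^1*7^1*31^1*89^1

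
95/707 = 95/707 = 0.13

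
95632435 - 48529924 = 47102511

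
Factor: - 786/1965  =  - 2/5 = -  2^1 * 5^(-1 ) 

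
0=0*746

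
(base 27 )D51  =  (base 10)9613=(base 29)bce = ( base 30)AKD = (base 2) 10010110001101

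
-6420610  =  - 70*91723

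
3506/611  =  5 + 451/611 = 5.74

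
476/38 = 12+10/19 = 12.53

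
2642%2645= 2642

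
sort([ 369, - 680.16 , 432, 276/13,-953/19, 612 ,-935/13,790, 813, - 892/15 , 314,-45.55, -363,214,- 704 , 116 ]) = [ -704, -680.16,-363, - 935/13, - 892/15, - 953/19 , - 45.55,276/13,116,214, 314, 369,432,612,790,813]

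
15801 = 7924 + 7877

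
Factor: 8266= 2^1 * 4133^1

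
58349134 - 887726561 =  - 829377427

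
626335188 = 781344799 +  - 155009611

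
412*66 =27192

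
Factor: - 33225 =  - 3^1*5^2*443^1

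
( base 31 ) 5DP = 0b1010001110001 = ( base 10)5233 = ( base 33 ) 4qj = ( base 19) e98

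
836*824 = 688864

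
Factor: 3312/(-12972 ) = -2^2 * 3^1 *47^( - 1)= - 12/47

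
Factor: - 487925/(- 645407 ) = 725/959 = 5^2*7^(-1)*29^1 * 137^(-1)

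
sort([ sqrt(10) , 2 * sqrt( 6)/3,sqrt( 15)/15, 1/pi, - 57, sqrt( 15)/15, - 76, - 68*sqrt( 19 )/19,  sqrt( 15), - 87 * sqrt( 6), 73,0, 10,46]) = [ - 87* sqrt(6), - 76, - 57, - 68*sqrt( 19)/19, 0, sqrt( 15)/15 , sqrt( 15 ) /15,1/pi, 2*  sqrt( 6 )/3, sqrt( 10 ), sqrt( 15), 10, 46,73]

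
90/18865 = 18/3773 =0.00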